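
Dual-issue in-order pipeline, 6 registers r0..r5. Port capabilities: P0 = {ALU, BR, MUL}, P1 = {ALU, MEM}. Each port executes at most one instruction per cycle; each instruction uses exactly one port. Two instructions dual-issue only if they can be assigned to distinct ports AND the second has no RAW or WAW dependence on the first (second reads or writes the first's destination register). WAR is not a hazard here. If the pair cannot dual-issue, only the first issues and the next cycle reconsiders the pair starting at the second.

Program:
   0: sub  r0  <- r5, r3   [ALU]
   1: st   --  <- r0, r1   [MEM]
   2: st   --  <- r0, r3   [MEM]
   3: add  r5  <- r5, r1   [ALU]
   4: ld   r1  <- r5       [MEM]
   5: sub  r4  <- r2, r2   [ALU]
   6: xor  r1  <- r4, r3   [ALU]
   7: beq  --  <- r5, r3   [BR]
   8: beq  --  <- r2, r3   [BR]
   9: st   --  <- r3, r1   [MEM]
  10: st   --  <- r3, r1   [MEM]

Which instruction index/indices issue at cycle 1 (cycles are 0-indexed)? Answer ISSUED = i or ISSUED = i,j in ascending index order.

#0 head=0: sub.ALU i0 RAW r0
#1 head=1: st.MEM i1 no-port MEM/MEM
#2 head=2: st.MEM/add.ALU i2&i3 2-wide
#3 head=4: ld.MEM/sub.ALU i4&i5 2-wide
#4 head=6: xor.ALU/beq.BR i6&i7 2-wide
#5 head=8: beq.BR/st.MEM i8&i9 2-wide
#6 head=10: st.MEM i10 tail

ISSUED = 1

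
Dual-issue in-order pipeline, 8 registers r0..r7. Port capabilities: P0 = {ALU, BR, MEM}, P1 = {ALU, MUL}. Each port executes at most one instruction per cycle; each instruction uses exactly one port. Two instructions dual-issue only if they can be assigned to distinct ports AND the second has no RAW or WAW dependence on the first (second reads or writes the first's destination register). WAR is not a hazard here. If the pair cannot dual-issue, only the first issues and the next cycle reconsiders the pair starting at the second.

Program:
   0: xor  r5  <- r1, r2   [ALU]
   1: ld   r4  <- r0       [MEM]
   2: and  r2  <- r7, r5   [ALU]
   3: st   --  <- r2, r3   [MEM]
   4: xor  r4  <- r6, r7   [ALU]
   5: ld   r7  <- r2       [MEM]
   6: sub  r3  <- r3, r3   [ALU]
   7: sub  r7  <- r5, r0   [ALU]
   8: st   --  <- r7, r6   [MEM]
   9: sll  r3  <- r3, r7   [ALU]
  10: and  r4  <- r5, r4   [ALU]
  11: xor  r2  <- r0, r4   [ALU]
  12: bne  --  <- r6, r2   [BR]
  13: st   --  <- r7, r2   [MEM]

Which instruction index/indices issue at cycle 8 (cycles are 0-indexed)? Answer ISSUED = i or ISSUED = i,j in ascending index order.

t=0 i0/i1:xor;ld ; dual
t=1 i2:and ; RAW r2
t=2 i3/i4:st;xor ; dual
t=3 i5/i6:ld;sub ; dual
t=4 i7:sub ; RAW r7
t=5 i8/i9:st;sll ; dual
t=6 i10:and ; RAW r4
t=7 i11:xor ; RAW r2
t=8 i12:bne ; no-port BR/MEM
t=9 i13:st ; tail

ISSUED = 12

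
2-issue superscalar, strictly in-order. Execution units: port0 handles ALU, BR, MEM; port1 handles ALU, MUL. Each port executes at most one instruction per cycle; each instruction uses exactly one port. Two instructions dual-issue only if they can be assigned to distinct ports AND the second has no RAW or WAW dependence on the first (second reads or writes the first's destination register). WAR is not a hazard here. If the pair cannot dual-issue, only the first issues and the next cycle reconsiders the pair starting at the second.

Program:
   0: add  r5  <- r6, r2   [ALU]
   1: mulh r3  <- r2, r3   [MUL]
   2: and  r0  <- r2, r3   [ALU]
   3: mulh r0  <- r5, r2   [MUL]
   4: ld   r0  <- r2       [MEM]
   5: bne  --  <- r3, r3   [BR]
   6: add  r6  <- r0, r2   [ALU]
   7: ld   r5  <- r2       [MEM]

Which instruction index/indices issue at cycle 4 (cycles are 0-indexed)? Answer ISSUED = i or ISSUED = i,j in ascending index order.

ISSUED = 5,6

t=0 i0,i1:add.ALU/mulh.MUL ; pair
t=1 i2:and.ALU ; WAW r0
t=2 i3:mulh.MUL ; WAW r0
t=3 i4:ld.MEM ; no-port MEM/BR
t=4 i5,i6:bne.BR/add.ALU ; pair
t=5 i7:ld.MEM ; tail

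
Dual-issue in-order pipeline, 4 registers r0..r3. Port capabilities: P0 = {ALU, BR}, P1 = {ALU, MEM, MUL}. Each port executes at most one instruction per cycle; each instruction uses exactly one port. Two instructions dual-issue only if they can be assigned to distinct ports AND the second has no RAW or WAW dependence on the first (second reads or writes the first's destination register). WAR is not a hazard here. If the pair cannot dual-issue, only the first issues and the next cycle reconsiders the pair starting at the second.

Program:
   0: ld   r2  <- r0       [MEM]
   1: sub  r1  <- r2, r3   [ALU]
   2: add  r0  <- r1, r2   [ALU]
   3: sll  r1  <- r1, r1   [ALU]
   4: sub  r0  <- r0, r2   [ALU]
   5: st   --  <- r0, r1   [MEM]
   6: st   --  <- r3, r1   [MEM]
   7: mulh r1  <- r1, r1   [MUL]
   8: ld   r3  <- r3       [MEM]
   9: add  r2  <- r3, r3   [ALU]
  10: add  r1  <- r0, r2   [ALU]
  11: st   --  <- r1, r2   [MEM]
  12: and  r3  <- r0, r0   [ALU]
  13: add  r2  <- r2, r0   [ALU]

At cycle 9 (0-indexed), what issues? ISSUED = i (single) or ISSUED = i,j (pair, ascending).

ISSUED = 10

#0 head=0: ld i0 RAW r2
#1 head=1: sub i1 RAW r1
#2 head=2: add+sll i2+i3 pair
#3 head=4: sub i4 RAW r0
#4 head=5: st i5 no-port MEM/MEM
#5 head=6: st i6 no-port MEM/MUL
#6 head=7: mulh i7 no-port MUL/MEM
#7 head=8: ld i8 RAW r3
#8 head=9: add i9 RAW r2
#9 head=10: add i10 RAW r1
#10 head=11: st+and i11+i12 pair
#11 head=13: add i13 tail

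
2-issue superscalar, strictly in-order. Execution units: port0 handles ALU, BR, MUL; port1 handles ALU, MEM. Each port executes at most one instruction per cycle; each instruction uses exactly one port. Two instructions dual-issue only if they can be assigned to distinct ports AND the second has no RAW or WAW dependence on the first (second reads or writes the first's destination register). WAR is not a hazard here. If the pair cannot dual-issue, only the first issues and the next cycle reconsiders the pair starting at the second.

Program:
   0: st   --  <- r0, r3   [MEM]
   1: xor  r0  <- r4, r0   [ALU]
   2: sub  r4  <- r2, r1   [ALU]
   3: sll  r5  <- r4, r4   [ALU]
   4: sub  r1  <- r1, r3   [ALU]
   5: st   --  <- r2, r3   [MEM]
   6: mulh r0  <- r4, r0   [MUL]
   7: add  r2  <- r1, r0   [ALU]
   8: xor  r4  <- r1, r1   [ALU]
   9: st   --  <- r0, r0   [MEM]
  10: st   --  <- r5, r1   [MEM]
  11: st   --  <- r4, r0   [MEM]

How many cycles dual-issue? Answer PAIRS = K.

0. st.MEM+xor.ALU @i0,i1  | 2-wide
1. sub.ALU @i2  | RAW r4
2. sll.ALU+sub.ALU @i3,i4  | 2-wide
3. st.MEM+mulh.MUL @i5,i6  | 2-wide
4. add.ALU+xor.ALU @i7,i8  | 2-wide
5. st.MEM @i9  | no-port MEM/MEM
6. st.MEM @i10  | no-port MEM/MEM
7. st.MEM @i11  | tail

PAIRS = 4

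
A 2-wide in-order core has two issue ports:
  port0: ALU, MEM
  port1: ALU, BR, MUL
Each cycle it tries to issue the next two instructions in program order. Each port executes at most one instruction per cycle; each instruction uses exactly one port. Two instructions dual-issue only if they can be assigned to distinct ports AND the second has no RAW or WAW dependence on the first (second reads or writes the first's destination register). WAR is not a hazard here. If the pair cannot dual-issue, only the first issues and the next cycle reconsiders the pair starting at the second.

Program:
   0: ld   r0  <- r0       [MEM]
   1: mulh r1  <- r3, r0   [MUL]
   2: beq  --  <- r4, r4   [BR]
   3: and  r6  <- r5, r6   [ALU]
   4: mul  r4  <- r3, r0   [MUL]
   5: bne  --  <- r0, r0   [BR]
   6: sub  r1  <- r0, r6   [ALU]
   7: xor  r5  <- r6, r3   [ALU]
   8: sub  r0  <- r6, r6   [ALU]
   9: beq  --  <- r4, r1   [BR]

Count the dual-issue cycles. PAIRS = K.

PAIRS = 3

0. ld.MEM @i0  | RAW r0
1. mulh.MUL @i1  | no-port MUL/BR
2. beq.BR and.ALU @i2/i3  | pair
3. mul.MUL @i4  | no-port MUL/BR
4. bne.BR sub.ALU @i5/i6  | pair
5. xor.ALU sub.ALU @i7/i8  | pair
6. beq.BR @i9  | tail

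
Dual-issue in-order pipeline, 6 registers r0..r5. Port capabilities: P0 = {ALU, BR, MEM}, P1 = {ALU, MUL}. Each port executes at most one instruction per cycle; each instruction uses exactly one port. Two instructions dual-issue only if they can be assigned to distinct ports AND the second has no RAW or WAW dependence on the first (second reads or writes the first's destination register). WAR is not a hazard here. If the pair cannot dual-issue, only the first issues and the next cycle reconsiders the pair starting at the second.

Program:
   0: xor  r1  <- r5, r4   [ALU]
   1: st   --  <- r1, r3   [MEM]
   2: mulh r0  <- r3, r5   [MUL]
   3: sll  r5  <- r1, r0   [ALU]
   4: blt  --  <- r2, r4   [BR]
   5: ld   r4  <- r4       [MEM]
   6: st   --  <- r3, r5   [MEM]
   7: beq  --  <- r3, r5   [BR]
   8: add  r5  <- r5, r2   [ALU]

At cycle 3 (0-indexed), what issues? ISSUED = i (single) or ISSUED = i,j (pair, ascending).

c0: i0 xor.ALU  RAW r1
c1: i1/i2 st.MEM+mulh.MUL  pair
c2: i3/i4 sll.ALU+blt.BR  pair
c3: i5 ld.MEM  no-port MEM/MEM
c4: i6 st.MEM  no-port MEM/BR
c5: i7/i8 beq.BR+add.ALU  pair

ISSUED = 5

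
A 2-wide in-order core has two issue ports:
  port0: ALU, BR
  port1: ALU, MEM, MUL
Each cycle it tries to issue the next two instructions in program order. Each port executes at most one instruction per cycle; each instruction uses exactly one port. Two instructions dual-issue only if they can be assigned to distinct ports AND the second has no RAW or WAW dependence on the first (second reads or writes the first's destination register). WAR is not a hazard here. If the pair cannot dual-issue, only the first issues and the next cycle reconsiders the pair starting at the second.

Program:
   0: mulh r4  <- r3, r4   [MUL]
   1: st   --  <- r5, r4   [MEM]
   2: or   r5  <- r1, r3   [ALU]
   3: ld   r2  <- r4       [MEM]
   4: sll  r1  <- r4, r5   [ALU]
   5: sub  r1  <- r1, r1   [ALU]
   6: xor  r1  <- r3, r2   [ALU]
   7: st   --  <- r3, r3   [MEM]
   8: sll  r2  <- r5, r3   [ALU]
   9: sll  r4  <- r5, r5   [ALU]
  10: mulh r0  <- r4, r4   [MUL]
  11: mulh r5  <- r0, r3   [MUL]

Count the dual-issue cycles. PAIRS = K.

t=0 i0:mulh.MUL ; no-port MUL/MEM
t=1 i1&i2:st.MEM or.ALU ; pair
t=2 i3&i4:ld.MEM sll.ALU ; pair
t=3 i5:sub.ALU ; WAW r1
t=4 i6&i7:xor.ALU st.MEM ; pair
t=5 i8&i9:sll.ALU sll.ALU ; pair
t=6 i10:mulh.MUL ; no-port MUL/MUL
t=7 i11:mulh.MUL ; tail

PAIRS = 4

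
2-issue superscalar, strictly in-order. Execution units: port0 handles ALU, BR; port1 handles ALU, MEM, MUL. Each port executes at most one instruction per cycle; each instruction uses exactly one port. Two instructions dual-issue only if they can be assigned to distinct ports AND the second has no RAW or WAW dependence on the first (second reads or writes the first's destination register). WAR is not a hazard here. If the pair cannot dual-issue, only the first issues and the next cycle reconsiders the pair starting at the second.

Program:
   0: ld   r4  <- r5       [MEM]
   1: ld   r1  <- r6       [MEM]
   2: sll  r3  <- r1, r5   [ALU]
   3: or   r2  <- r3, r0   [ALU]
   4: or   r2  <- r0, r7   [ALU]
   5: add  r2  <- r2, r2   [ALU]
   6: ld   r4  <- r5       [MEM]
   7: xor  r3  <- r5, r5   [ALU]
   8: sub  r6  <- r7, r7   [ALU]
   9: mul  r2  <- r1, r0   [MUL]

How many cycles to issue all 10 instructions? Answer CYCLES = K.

  cy0 -> i0 (ld.MEM) no-port MEM/MEM
  cy1 -> i1 (ld.MEM) RAW r1
  cy2 -> i2 (sll.ALU) RAW r3
  cy3 -> i3 (or.ALU) WAW r2
  cy4 -> i4 (or.ALU) RAW+WAW r2
  cy5 -> i5&i6 (add.ALU;ld.MEM) dual
  cy6 -> i7&i8 (xor.ALU;sub.ALU) dual
  cy7 -> i9 (mul.MUL) tail

CYCLES = 8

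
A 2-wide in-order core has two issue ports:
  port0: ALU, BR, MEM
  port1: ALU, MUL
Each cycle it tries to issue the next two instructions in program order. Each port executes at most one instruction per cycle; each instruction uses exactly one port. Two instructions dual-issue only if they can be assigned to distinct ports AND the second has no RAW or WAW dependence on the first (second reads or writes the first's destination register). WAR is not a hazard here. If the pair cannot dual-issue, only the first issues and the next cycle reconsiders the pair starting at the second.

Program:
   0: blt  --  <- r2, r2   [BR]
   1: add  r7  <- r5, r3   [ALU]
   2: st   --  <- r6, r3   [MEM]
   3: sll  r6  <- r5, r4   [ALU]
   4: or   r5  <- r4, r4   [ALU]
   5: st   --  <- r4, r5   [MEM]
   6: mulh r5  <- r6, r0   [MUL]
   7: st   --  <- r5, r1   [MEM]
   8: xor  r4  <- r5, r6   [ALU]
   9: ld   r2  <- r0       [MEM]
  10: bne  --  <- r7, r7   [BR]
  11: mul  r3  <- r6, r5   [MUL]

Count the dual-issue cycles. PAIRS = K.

PAIRS = 5

c0: i0/i1 blt+add  dual
c1: i2/i3 st+sll  dual
c2: i4 or  RAW r5
c3: i5/i6 st+mulh  dual
c4: i7/i8 st+xor  dual
c5: i9 ld  no-port MEM/BR
c6: i10/i11 bne+mul  dual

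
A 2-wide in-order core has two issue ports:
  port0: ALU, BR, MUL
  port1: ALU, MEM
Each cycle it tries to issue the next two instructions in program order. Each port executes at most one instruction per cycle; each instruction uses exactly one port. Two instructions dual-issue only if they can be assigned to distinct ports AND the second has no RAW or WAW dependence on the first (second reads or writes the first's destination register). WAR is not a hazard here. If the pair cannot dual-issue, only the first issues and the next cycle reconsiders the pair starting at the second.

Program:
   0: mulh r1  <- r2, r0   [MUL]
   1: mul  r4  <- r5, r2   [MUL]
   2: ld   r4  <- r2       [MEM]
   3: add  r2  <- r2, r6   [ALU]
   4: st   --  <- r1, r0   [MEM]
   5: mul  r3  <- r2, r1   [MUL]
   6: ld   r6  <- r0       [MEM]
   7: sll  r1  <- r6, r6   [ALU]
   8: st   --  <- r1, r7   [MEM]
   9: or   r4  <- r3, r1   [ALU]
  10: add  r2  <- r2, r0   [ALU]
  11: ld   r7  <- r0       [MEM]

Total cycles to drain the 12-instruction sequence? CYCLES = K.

t=0 i0:mulh ; no-port MUL/MUL
t=1 i1:mul ; WAW r4
t=2 i2&i3:ld add ; dual
t=3 i4&i5:st mul ; dual
t=4 i6:ld ; RAW r6
t=5 i7:sll ; RAW r1
t=6 i8&i9:st or ; dual
t=7 i10&i11:add ld ; dual

CYCLES = 8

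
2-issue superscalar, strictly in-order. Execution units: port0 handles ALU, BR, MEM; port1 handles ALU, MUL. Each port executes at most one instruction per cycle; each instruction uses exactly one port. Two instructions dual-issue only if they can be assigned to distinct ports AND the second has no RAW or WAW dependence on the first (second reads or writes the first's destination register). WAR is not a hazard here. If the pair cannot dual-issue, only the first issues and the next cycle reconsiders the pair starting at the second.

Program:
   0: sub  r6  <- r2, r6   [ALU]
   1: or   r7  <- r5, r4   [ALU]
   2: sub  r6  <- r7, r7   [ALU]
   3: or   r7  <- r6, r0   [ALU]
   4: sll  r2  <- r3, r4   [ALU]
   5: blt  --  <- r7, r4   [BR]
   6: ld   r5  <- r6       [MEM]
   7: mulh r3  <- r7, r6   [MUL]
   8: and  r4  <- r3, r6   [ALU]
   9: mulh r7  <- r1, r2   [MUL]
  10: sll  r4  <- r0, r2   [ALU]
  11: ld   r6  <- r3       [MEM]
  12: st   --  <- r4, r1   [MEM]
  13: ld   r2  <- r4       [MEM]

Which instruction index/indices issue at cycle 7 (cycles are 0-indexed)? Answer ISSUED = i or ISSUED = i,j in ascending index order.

ISSUED = 12

c0: i0,i1 sub or  pair
c1: i2 sub  RAW r6
c2: i3,i4 or sll  pair
c3: i5 blt  no-port BR/MEM
c4: i6,i7 ld mulh  pair
c5: i8,i9 and mulh  pair
c6: i10,i11 sll ld  pair
c7: i12 st  no-port MEM/MEM
c8: i13 ld  tail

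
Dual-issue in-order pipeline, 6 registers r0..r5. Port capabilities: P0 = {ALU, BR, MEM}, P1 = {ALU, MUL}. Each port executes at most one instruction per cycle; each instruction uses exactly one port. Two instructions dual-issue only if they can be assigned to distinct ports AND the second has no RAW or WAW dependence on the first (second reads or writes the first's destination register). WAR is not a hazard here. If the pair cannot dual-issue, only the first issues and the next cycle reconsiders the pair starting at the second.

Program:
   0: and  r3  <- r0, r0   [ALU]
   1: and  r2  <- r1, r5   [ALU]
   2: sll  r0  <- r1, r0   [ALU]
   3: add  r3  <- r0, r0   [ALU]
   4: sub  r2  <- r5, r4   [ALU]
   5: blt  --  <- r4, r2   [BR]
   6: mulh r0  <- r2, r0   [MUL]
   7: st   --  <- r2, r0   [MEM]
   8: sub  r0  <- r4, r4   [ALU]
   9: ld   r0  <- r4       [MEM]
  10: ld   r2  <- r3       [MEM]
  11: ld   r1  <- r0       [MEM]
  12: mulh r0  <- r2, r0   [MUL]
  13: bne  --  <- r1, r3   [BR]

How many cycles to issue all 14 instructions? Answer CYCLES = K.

[0] i0/i1  and+and  -- pair
[1] i2  sll  -- RAW r0
[2] i3/i4  add+sub  -- pair
[3] i5/i6  blt+mulh  -- pair
[4] i7/i8  st+sub  -- pair
[5] i9  ld  -- no-port MEM/MEM
[6] i10  ld  -- no-port MEM/MEM
[7] i11/i12  ld+mulh  -- pair
[8] i13  bne  -- tail

CYCLES = 9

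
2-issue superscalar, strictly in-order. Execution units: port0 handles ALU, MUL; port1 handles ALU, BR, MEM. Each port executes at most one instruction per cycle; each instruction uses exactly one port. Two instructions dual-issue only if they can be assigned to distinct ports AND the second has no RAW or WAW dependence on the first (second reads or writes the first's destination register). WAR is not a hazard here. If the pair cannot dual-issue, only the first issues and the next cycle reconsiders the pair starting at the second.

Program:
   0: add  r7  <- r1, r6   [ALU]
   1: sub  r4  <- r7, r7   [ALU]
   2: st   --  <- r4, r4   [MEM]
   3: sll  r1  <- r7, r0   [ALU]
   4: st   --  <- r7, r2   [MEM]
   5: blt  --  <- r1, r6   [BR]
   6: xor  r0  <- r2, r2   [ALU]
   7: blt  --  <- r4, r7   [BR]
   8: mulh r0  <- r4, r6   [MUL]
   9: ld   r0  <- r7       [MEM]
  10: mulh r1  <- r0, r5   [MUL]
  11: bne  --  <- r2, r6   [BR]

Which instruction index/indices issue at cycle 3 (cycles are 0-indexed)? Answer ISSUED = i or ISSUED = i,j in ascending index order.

ISSUED = 4

  cy0 -> i0 (add.ALU) RAW r7
  cy1 -> i1 (sub.ALU) RAW r4
  cy2 -> i2&i3 (st.MEM sll.ALU) pair
  cy3 -> i4 (st.MEM) no-port MEM/BR
  cy4 -> i5&i6 (blt.BR xor.ALU) pair
  cy5 -> i7&i8 (blt.BR mulh.MUL) pair
  cy6 -> i9 (ld.MEM) RAW r0
  cy7 -> i10&i11 (mulh.MUL bne.BR) pair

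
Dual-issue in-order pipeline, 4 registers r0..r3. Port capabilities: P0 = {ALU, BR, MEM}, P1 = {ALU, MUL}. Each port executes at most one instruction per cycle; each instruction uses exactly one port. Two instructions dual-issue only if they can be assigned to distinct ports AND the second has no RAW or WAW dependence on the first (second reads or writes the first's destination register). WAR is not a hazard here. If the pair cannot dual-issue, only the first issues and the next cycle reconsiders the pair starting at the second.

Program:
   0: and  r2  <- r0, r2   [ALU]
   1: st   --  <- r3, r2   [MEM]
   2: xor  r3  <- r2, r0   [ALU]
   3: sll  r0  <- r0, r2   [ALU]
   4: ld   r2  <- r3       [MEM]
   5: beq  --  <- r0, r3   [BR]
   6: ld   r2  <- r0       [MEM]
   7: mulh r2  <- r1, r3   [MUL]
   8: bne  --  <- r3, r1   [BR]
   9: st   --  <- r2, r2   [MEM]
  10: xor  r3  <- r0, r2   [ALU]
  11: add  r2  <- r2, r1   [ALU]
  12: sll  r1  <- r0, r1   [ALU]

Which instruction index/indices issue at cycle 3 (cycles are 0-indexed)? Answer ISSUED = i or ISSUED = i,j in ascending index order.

0. and.ALU @i0  | RAW r2
1. st.MEM/xor.ALU @i1,i2  | 2-wide
2. sll.ALU/ld.MEM @i3,i4  | 2-wide
3. beq.BR @i5  | no-port BR/MEM
4. ld.MEM @i6  | WAW r2
5. mulh.MUL/bne.BR @i7,i8  | 2-wide
6. st.MEM/xor.ALU @i9,i10  | 2-wide
7. add.ALU/sll.ALU @i11,i12  | 2-wide

ISSUED = 5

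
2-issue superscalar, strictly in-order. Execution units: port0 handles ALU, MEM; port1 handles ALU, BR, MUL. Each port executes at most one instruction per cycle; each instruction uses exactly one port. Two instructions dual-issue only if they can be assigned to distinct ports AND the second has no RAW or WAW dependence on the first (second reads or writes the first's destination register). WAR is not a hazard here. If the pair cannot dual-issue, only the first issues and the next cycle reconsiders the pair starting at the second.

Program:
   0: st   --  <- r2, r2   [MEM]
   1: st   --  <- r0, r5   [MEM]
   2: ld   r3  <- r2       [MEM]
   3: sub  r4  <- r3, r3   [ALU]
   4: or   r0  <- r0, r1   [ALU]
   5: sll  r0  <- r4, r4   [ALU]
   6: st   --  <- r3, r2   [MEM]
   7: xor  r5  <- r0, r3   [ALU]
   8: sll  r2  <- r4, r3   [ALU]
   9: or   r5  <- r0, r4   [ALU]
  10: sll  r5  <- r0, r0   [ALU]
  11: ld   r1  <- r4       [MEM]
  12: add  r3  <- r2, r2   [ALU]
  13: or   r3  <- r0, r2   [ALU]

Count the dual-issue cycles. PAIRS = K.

c0: i0 st.MEM  no-port MEM/MEM
c1: i1 st.MEM  no-port MEM/MEM
c2: i2 ld.MEM  RAW r3
c3: i3/i4 sub.ALU;or.ALU  pair
c4: i5/i6 sll.ALU;st.MEM  pair
c5: i7/i8 xor.ALU;sll.ALU  pair
c6: i9 or.ALU  WAW r5
c7: i10/i11 sll.ALU;ld.MEM  pair
c8: i12 add.ALU  WAW r3
c9: i13 or.ALU  tail

PAIRS = 4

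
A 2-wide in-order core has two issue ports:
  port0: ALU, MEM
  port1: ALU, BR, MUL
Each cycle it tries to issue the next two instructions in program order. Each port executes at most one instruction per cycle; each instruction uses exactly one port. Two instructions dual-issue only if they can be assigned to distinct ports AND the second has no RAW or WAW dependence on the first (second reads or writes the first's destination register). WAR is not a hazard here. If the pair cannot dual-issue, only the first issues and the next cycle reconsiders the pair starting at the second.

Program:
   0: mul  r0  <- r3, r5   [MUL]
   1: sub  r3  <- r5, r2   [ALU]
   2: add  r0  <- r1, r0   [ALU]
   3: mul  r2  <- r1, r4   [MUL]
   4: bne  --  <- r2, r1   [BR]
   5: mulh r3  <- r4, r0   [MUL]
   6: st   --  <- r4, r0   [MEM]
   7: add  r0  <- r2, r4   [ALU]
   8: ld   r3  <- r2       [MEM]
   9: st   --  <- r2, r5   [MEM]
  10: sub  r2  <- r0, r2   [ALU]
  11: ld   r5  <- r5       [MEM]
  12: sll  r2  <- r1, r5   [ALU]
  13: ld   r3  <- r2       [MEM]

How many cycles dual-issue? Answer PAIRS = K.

PAIRS = 5

  cy0 -> i0+i1 (mul.MUL;sub.ALU) dual
  cy1 -> i2+i3 (add.ALU;mul.MUL) dual
  cy2 -> i4 (bne.BR) no-port BR/MUL
  cy3 -> i5+i6 (mulh.MUL;st.MEM) dual
  cy4 -> i7+i8 (add.ALU;ld.MEM) dual
  cy5 -> i9+i10 (st.MEM;sub.ALU) dual
  cy6 -> i11 (ld.MEM) RAW r5
  cy7 -> i12 (sll.ALU) RAW r2
  cy8 -> i13 (ld.MEM) tail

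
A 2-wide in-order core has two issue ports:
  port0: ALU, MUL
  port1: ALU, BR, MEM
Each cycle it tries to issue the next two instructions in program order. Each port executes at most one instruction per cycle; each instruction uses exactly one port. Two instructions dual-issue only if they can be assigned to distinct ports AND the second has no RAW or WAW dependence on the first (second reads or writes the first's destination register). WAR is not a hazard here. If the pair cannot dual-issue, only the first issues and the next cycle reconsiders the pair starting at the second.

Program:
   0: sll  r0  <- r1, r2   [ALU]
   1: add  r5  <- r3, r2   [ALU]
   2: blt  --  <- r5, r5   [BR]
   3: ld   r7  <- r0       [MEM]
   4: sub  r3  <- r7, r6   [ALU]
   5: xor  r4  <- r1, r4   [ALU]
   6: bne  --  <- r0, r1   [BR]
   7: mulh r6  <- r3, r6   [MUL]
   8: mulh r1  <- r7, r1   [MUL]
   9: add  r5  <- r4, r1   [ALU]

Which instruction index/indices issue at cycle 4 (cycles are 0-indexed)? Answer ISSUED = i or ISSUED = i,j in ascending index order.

ISSUED = 6,7

  cy0 -> i0,i1 (sll;add) dual
  cy1 -> i2 (blt) no-port BR/MEM
  cy2 -> i3 (ld) RAW r7
  cy3 -> i4,i5 (sub;xor) dual
  cy4 -> i6,i7 (bne;mulh) dual
  cy5 -> i8 (mulh) RAW r1
  cy6 -> i9 (add) tail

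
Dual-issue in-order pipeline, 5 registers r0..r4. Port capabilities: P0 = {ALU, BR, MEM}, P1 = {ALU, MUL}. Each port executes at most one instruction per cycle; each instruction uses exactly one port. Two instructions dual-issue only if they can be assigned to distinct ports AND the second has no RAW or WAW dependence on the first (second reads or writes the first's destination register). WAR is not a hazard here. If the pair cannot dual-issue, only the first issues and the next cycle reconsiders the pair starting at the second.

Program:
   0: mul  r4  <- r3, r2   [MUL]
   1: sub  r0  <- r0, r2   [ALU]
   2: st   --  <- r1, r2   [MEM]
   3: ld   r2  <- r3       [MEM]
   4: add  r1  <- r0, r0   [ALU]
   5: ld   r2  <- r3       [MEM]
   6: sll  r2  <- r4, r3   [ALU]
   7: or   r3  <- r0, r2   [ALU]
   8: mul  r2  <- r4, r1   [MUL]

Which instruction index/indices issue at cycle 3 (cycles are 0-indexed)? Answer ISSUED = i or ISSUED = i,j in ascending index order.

ISSUED = 5

#0 head=0: mul.MUL+sub.ALU i0+i1 pair
#1 head=2: st.MEM i2 no-port MEM/MEM
#2 head=3: ld.MEM+add.ALU i3+i4 pair
#3 head=5: ld.MEM i5 WAW r2
#4 head=6: sll.ALU i6 RAW r2
#5 head=7: or.ALU+mul.MUL i7+i8 pair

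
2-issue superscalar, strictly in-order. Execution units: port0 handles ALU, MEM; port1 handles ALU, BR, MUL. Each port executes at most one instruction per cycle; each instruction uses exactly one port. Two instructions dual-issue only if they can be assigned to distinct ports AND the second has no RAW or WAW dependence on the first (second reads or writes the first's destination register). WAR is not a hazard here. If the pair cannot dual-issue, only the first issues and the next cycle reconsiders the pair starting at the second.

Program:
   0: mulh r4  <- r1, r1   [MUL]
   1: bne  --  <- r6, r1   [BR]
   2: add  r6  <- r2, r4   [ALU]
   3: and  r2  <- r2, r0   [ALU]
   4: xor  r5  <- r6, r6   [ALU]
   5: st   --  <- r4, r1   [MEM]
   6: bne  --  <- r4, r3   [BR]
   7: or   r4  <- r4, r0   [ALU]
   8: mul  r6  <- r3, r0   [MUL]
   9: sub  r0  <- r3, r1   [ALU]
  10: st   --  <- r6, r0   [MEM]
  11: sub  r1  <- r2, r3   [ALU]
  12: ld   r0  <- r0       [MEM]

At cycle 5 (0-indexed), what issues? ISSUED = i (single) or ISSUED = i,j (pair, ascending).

ISSUED = 9

0. mulh @i0  | no-port MUL/BR
1. bne;add @i1&i2  | dual
2. and;xor @i3&i4  | dual
3. st;bne @i5&i6  | dual
4. or;mul @i7&i8  | dual
5. sub @i9  | RAW r0
6. st;sub @i10&i11  | dual
7. ld @i12  | tail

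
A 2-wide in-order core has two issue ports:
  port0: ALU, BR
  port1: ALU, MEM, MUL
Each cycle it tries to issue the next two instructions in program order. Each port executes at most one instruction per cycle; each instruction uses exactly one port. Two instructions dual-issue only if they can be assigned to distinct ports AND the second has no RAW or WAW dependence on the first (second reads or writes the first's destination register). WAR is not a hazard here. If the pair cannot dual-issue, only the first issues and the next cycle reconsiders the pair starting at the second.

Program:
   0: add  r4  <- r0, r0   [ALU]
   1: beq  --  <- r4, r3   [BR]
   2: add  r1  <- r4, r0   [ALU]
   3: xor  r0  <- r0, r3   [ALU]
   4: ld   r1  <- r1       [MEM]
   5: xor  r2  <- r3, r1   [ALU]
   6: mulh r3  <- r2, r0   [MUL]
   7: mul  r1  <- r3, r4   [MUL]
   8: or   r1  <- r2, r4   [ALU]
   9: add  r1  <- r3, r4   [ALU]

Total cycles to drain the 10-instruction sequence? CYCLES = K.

c0: i0 add.ALU  RAW r4
c1: i1&i2 beq.BR add.ALU  2-wide
c2: i3&i4 xor.ALU ld.MEM  2-wide
c3: i5 xor.ALU  RAW r2
c4: i6 mulh.MUL  no-port MUL/MUL
c5: i7 mul.MUL  WAW r1
c6: i8 or.ALU  WAW r1
c7: i9 add.ALU  tail

CYCLES = 8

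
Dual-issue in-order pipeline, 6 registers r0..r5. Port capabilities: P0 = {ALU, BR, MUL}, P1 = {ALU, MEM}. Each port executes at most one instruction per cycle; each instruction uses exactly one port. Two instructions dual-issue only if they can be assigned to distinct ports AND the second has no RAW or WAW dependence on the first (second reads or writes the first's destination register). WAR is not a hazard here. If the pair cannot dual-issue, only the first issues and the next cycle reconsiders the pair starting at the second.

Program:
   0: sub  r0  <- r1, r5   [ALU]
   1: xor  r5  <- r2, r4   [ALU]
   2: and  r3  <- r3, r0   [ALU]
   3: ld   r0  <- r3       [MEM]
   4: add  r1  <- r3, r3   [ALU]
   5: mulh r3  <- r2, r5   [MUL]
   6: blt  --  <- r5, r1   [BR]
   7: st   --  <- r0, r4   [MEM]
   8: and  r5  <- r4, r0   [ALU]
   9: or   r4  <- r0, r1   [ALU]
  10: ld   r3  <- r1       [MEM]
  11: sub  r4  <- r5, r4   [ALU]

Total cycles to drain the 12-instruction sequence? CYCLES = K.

  cy0 -> i0+i1 (sub+xor) pair
  cy1 -> i2 (and) RAW r3
  cy2 -> i3+i4 (ld+add) pair
  cy3 -> i5 (mulh) no-port MUL/BR
  cy4 -> i6+i7 (blt+st) pair
  cy5 -> i8+i9 (and+or) pair
  cy6 -> i10+i11 (ld+sub) pair

CYCLES = 7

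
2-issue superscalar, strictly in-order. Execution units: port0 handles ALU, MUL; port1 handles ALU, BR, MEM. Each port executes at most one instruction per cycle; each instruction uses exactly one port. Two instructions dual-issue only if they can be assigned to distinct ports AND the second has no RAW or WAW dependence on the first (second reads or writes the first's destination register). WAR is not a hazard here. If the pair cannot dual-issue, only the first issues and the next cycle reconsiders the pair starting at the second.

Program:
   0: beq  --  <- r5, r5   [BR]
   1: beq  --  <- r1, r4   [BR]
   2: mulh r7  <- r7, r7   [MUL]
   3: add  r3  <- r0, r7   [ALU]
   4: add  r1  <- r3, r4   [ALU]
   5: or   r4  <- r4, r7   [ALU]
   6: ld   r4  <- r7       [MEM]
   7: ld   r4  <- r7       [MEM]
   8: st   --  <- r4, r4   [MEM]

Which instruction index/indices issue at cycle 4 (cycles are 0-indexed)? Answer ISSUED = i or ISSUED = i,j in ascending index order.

t=0 i0:beq.BR ; no-port BR/BR
t=1 i1+i2:beq.BR/mulh.MUL ; dual
t=2 i3:add.ALU ; RAW r3
t=3 i4+i5:add.ALU/or.ALU ; dual
t=4 i6:ld.MEM ; no-port MEM/MEM
t=5 i7:ld.MEM ; no-port MEM/MEM
t=6 i8:st.MEM ; tail

ISSUED = 6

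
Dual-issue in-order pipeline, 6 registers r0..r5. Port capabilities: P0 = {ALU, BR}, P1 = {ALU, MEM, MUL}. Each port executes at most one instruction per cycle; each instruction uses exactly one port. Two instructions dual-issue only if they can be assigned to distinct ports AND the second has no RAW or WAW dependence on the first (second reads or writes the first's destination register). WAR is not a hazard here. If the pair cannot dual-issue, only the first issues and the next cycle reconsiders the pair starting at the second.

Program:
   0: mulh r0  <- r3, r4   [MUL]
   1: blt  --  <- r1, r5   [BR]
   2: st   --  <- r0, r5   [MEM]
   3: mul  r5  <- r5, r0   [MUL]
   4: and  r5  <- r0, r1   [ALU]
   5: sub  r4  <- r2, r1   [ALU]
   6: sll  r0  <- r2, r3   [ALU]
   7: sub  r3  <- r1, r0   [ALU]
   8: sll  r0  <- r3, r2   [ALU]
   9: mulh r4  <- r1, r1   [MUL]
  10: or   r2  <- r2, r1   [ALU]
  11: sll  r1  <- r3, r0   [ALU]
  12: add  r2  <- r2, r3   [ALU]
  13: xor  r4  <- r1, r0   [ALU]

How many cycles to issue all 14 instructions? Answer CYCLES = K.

#0 head=0: mulh.MUL;blt.BR i0/i1 pair
#1 head=2: st.MEM i2 no-port MEM/MUL
#2 head=3: mul.MUL i3 WAW r5
#3 head=4: and.ALU;sub.ALU i4/i5 pair
#4 head=6: sll.ALU i6 RAW r0
#5 head=7: sub.ALU i7 RAW r3
#6 head=8: sll.ALU;mulh.MUL i8/i9 pair
#7 head=10: or.ALU;sll.ALU i10/i11 pair
#8 head=12: add.ALU;xor.ALU i12/i13 pair

CYCLES = 9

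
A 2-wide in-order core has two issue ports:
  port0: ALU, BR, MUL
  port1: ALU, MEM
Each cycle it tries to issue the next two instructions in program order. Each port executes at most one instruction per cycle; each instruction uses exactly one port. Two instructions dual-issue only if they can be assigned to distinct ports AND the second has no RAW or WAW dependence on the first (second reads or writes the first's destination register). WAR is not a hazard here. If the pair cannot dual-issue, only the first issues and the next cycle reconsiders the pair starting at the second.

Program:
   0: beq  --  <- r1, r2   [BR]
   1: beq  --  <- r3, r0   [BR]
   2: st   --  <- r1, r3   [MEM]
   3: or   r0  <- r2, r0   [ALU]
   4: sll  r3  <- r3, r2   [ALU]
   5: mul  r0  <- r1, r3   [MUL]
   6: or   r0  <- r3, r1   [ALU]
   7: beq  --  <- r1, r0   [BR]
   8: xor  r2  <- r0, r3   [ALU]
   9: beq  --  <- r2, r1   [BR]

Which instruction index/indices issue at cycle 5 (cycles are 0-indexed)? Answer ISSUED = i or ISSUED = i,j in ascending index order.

ISSUED = 7,8

  cy0 -> i0 (beq) no-port BR/BR
  cy1 -> i1/i2 (beq/st) pair
  cy2 -> i3/i4 (or/sll) pair
  cy3 -> i5 (mul) WAW r0
  cy4 -> i6 (or) RAW r0
  cy5 -> i7/i8 (beq/xor) pair
  cy6 -> i9 (beq) tail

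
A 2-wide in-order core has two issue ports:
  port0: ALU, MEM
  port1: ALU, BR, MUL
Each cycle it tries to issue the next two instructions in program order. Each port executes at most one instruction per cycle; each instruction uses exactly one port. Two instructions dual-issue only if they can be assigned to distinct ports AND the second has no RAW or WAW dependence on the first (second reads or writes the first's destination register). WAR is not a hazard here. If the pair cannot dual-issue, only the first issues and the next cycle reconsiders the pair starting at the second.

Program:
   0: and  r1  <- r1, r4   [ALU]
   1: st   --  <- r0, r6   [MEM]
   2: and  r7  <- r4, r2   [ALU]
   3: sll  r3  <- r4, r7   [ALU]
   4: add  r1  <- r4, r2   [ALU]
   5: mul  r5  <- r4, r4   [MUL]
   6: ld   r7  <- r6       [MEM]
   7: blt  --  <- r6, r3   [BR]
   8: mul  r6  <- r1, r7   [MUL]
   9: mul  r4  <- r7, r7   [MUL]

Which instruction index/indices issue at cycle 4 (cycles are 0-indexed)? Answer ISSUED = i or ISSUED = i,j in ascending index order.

c0: i0/i1 and.ALU+st.MEM  pair
c1: i2 and.ALU  RAW r7
c2: i3/i4 sll.ALU+add.ALU  pair
c3: i5/i6 mul.MUL+ld.MEM  pair
c4: i7 blt.BR  no-port BR/MUL
c5: i8 mul.MUL  no-port MUL/MUL
c6: i9 mul.MUL  tail

ISSUED = 7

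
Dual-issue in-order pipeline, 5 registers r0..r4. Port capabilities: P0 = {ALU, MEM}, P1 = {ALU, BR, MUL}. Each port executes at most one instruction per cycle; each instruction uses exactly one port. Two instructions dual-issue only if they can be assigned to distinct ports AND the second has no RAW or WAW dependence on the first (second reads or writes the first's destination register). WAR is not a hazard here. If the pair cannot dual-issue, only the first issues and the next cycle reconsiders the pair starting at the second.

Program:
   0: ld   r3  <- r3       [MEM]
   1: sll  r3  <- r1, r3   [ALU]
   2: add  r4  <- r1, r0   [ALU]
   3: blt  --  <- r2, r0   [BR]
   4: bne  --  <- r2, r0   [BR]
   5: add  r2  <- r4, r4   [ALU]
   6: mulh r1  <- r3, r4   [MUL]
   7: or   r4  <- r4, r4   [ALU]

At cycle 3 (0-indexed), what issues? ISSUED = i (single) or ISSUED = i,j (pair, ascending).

[0] i0  ld  -- RAW+WAW r3
[1] i1&i2  sll;add  -- pair
[2] i3  blt  -- no-port BR/BR
[3] i4&i5  bne;add  -- pair
[4] i6&i7  mulh;or  -- pair

ISSUED = 4,5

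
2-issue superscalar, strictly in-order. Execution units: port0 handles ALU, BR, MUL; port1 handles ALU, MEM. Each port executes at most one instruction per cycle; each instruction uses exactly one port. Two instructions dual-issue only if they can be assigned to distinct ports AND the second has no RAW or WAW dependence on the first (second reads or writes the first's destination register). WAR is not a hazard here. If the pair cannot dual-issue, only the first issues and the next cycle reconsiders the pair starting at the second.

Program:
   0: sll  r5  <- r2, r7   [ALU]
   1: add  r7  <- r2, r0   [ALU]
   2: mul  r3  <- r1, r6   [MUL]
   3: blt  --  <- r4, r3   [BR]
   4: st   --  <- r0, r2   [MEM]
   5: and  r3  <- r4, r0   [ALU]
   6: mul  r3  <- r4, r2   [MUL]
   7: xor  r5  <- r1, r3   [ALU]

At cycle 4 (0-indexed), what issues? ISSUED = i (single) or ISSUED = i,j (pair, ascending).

  cy0 -> i0,i1 (sll.ALU add.ALU) pair
  cy1 -> i2 (mul.MUL) no-port MUL/BR
  cy2 -> i3,i4 (blt.BR st.MEM) pair
  cy3 -> i5 (and.ALU) WAW r3
  cy4 -> i6 (mul.MUL) RAW r3
  cy5 -> i7 (xor.ALU) tail

ISSUED = 6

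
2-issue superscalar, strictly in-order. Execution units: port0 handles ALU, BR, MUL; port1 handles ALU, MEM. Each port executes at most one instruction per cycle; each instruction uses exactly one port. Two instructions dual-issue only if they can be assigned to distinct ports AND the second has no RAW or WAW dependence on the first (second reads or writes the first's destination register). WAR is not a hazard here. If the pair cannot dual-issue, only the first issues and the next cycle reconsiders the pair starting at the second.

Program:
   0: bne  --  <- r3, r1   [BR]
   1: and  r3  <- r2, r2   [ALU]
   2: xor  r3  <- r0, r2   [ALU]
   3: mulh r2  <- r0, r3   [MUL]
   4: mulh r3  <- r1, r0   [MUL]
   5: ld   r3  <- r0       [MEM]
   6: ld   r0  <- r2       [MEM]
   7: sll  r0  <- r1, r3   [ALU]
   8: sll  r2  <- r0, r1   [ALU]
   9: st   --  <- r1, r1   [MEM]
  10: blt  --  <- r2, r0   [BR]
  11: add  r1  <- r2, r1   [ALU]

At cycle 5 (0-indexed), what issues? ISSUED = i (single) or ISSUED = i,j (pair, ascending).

t=0 i0&i1:bne.BR and.ALU ; pair
t=1 i2:xor.ALU ; RAW r3
t=2 i3:mulh.MUL ; no-port MUL/MUL
t=3 i4:mulh.MUL ; WAW r3
t=4 i5:ld.MEM ; no-port MEM/MEM
t=5 i6:ld.MEM ; WAW r0
t=6 i7:sll.ALU ; RAW r0
t=7 i8&i9:sll.ALU st.MEM ; pair
t=8 i10&i11:blt.BR add.ALU ; pair

ISSUED = 6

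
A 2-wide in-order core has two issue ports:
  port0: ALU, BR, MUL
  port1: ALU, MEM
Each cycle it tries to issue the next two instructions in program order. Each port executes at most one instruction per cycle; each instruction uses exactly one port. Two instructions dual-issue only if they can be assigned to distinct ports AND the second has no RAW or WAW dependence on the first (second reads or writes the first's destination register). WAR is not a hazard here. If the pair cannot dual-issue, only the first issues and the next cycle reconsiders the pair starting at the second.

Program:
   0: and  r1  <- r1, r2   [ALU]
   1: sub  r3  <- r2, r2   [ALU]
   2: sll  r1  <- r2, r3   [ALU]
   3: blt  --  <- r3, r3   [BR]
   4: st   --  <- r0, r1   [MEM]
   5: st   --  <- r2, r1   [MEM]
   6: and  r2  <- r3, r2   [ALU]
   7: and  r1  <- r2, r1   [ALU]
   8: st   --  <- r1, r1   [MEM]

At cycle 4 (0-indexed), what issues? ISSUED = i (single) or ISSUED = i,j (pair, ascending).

0. and/sub @i0,i1  | 2-wide
1. sll/blt @i2,i3  | 2-wide
2. st @i4  | no-port MEM/MEM
3. st/and @i5,i6  | 2-wide
4. and @i7  | RAW r1
5. st @i8  | tail

ISSUED = 7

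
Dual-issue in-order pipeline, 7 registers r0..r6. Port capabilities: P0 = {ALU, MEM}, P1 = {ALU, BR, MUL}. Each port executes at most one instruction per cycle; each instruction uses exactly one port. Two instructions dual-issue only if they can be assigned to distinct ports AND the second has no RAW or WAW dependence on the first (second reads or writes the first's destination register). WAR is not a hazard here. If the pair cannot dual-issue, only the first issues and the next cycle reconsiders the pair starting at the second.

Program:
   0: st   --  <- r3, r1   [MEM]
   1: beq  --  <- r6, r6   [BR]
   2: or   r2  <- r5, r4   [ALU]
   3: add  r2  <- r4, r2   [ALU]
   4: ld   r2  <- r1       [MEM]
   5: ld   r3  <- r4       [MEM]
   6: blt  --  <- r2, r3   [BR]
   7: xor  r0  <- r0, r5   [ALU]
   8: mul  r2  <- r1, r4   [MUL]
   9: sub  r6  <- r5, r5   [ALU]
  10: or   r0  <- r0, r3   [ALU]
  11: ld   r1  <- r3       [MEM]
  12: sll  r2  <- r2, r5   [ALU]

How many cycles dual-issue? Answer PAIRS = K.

0. st.MEM beq.BR @i0&i1  | pair
1. or.ALU @i2  | RAW+WAW r2
2. add.ALU @i3  | WAW r2
3. ld.MEM @i4  | no-port MEM/MEM
4. ld.MEM @i5  | RAW r3
5. blt.BR xor.ALU @i6&i7  | pair
6. mul.MUL sub.ALU @i8&i9  | pair
7. or.ALU ld.MEM @i10&i11  | pair
8. sll.ALU @i12  | tail

PAIRS = 4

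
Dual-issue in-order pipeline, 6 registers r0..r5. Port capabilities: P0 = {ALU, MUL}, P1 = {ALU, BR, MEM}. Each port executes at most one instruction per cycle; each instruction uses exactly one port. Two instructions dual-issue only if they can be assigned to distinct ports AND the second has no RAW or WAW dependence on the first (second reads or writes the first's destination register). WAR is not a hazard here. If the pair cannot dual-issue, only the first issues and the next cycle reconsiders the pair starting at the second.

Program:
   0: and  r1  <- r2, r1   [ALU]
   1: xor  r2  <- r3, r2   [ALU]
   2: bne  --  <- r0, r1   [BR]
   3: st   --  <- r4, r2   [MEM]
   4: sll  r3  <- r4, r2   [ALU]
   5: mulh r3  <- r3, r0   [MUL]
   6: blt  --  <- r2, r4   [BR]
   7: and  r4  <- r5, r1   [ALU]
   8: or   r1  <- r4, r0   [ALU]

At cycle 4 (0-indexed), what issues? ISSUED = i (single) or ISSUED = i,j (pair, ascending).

ISSUED = 7

  cy0 -> i0/i1 (and/xor) pair
  cy1 -> i2 (bne) no-port BR/MEM
  cy2 -> i3/i4 (st/sll) pair
  cy3 -> i5/i6 (mulh/blt) pair
  cy4 -> i7 (and) RAW r4
  cy5 -> i8 (or) tail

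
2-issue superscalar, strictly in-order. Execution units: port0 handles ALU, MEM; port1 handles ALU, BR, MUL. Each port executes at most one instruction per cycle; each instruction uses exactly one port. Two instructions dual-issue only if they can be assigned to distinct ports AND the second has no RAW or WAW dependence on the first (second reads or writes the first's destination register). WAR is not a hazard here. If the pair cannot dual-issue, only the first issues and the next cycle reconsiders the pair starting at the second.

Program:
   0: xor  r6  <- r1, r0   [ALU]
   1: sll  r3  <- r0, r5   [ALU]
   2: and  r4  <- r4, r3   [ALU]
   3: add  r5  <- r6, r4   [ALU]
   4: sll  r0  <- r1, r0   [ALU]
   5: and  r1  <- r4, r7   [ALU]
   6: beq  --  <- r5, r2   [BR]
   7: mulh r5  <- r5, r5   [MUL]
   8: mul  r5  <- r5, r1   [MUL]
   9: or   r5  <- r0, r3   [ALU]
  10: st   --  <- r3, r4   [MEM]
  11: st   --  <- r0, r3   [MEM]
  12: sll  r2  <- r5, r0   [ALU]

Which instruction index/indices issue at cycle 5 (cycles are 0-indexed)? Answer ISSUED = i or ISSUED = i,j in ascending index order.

[0] i0&i1  xor.ALU sll.ALU  -- dual
[1] i2  and.ALU  -- RAW r4
[2] i3&i4  add.ALU sll.ALU  -- dual
[3] i5&i6  and.ALU beq.BR  -- dual
[4] i7  mulh.MUL  -- no-port MUL/MUL
[5] i8  mul.MUL  -- WAW r5
[6] i9&i10  or.ALU st.MEM  -- dual
[7] i11&i12  st.MEM sll.ALU  -- dual

ISSUED = 8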